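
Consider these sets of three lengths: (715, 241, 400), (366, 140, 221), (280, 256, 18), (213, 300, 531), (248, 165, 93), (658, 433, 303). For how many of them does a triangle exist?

(241,400,715): 241+400 ≤ 715 → not valid
(140,221,366): 140+221 ≤ 366 → not valid
(18,256,280): 18+256 ≤ 280 → not valid
(213,300,531): 213+300 ≤ 531 → not valid
(93,165,248): 93+165 > 248 → valid
(303,433,658): 303+433 > 658 → valid
2 of the 6 triples form a triangle.

2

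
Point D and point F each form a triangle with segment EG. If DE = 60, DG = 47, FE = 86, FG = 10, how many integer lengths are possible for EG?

From triangle DEG: 13 < EG < 107.
From triangle FEG: 76 < EG < 96.
Intersection: 76 < EG < 96, so integers 77 through 95: 19 values.

19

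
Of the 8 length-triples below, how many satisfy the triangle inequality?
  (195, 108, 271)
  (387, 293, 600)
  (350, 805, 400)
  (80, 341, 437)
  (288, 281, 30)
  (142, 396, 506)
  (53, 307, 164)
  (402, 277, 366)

(108,195,271): 108+195 > 271 → valid
(293,387,600): 293+387 > 600 → valid
(350,400,805): 350+400 ≤ 805 → not valid
(80,341,437): 80+341 ≤ 437 → not valid
(30,281,288): 30+281 > 288 → valid
(142,396,506): 142+396 > 506 → valid
(53,164,307): 53+164 ≤ 307 → not valid
(277,366,402): 277+366 > 402 → valid
5 of the 8 triples form a triangle.

5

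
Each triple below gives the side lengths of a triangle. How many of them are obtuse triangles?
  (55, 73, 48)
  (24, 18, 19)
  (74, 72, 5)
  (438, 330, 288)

1

(55,73,48): 48²+55² = 5329 = 73² → right
(24,18,19): 18²+19² = 685 > 576 = 24² → acute
(74,72,5): 5²+72² = 5209 < 5476 = 74² → obtuse
(438,330,288): 288²+330² = 191844 = 438² → right
1 of the 4 is obtuse.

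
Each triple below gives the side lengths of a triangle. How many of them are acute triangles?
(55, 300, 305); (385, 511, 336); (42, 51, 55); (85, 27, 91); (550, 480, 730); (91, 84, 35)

1

(55,300,305): 55²+300² = 93025 = 305² → right
(385,511,336): 336²+385² = 261121 = 511² → right
(42,51,55): 42²+51² = 4365 > 3025 = 55² → acute
(85,27,91): 27²+85² = 7954 < 8281 = 91² → obtuse
(550,480,730): 480²+550² = 532900 = 730² → right
(91,84,35): 35²+84² = 8281 = 91² → right
1 of the 6 is acute.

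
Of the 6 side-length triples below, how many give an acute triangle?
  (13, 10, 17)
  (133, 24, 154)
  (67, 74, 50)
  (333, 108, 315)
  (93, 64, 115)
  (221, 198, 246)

2

(13,10,17): 10²+13² = 269 < 289 = 17² → obtuse
(133,24,154): 24²+133² = 18265 < 23716 = 154² → obtuse
(67,74,50): 50²+67² = 6989 > 5476 = 74² → acute
(333,108,315): 108²+315² = 110889 = 333² → right
(93,64,115): 64²+93² = 12745 < 13225 = 115² → obtuse
(221,198,246): 198²+221² = 88045 > 60516 = 246² → acute
2 of the 6 are acute.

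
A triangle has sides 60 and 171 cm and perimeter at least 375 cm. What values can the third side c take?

144 ≤ c < 231

Triangle inequality alone gives 111 < c < 231.
The perimeter condition gives c ≥ 375 − 60 − 171 = 144.
Intersecting the two: 144 ≤ c < 231.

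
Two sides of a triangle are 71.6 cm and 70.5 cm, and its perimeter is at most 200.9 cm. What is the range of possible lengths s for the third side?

1.1 < s ≤ 58.8

Triangle inequality alone gives 1.1 < s < 142.1.
The perimeter condition gives s ≤ 200.9 − 71.6 − 70.5 = 58.8.
Intersecting the two: 1.1 < s ≤ 58.8.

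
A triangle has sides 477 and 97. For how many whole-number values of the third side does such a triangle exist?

The third side lies in the open interval (380, 574).
Integers from 381 to 573 inclusive: 573 − 381 + 1 = 193.

193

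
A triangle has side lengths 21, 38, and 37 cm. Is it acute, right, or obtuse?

acute

Compare the square of the longest side to the sum of squares of the other two: 21² + 37² = 1810 > 1444 = 38².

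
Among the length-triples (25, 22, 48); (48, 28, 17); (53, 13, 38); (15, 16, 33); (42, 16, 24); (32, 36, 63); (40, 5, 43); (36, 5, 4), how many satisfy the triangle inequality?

(22,25,48): 22+25 ≤ 48 → not valid
(17,28,48): 17+28 ≤ 48 → not valid
(13,38,53): 13+38 ≤ 53 → not valid
(15,16,33): 15+16 ≤ 33 → not valid
(16,24,42): 16+24 ≤ 42 → not valid
(32,36,63): 32+36 > 63 → valid
(5,40,43): 5+40 > 43 → valid
(4,5,36): 4+5 ≤ 36 → not valid
2 of the 8 triples form a triangle.

2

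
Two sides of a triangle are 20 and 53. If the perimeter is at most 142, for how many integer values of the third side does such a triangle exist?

Triangle inequality: 33 < x < 73. Perimeter ≤ 142 gives x ≤ 142 − 20 − 53 = 69.
So 33 < x ≤ 69; integers 34 through 69: 36 values.

36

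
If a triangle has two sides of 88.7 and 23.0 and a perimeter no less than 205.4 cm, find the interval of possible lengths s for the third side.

Triangle inequality alone gives 65.7 < s < 111.7.
The perimeter condition gives s ≥ 205.4 − 88.7 − 23.0 = 93.7.
Intersecting the two: 93.7 ≤ s < 111.7.

93.7 ≤ s < 111.7 cm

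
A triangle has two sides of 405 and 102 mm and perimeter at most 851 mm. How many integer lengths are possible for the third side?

Triangle inequality: 303 < x < 507. Perimeter ≤ 851 gives x ≤ 851 − 405 − 102 = 344.
So 303 < x ≤ 344; integers 304 through 344: 41 values.

41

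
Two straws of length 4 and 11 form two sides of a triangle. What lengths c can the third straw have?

7 < c < 15

By the triangle inequality, c must be less than 4 + 11 = 15 and greater than |4 − 11| = 7.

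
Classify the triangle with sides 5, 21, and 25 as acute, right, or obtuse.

obtuse

Compare the square of the longest side to the sum of squares of the other two: 5² + 21² = 466 < 625 = 25².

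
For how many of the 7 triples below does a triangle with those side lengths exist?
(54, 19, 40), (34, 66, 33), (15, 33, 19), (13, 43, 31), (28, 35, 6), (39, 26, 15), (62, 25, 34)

5

(19,40,54): 19+40 > 54 → valid
(33,34,66): 33+34 > 66 → valid
(15,19,33): 15+19 > 33 → valid
(13,31,43): 13+31 > 43 → valid
(6,28,35): 6+28 ≤ 35 → not valid
(15,26,39): 15+26 > 39 → valid
(25,34,62): 25+34 ≤ 62 → not valid
5 of the 7 triples form a triangle.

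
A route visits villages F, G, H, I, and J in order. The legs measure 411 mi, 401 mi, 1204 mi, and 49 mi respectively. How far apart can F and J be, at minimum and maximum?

The maximum is all hops collinear in one direction: 411 + 401 + 1204 + 49 = 2065.
The longest hop is 1204; the others sum to 861. Folding the others back against it leaves at least 1204 − 861 = 343.

343 ≤ FJ ≤ 2065 mi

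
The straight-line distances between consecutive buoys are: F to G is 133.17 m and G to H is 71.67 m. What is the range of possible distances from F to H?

61.50 ≤ FH ≤ 204.84 m

By the triangle inequality, |133.17 − 71.67| ≤ FH ≤ 133.17 + 71.67.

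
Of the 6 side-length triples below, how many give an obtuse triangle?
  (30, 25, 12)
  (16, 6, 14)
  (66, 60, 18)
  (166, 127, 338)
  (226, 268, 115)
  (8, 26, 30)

(30,25,12): 12²+25² = 769 < 900 = 30² → obtuse
(16,6,14): 6²+14² = 232 < 256 = 16² → obtuse
(66,60,18): 18²+60² = 3924 < 4356 = 66² → obtuse
(166,127,338): 127+166 ≤ 338, not a triangle
(226,268,115): 115²+226² = 64301 < 71824 = 268² → obtuse
(8,26,30): 8²+26² = 740 < 900 = 30² → obtuse
5 of the 6 are obtuse.

5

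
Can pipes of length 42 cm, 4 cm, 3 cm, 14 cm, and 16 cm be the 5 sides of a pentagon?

No

For a pentagon, each side must be shorter than the sum of the others.
Here the longest side is 42, but the remaining 4 sides sum to only 37.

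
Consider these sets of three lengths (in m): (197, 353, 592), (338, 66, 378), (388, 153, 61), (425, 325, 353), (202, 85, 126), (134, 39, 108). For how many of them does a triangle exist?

(197,353,592): 197+353 ≤ 592 → not valid
(66,338,378): 66+338 > 378 → valid
(61,153,388): 61+153 ≤ 388 → not valid
(325,353,425): 325+353 > 425 → valid
(85,126,202): 85+126 > 202 → valid
(39,108,134): 39+108 > 134 → valid
4 of the 6 triples form a triangle.

4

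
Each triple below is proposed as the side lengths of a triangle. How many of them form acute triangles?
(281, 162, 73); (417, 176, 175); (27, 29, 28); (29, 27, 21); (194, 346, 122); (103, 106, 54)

(281,162,73): 73+162 ≤ 281, not a triangle
(417,176,175): 175+176 ≤ 417, not a triangle
(27,29,28): 27²+28² = 1513 > 841 = 29² → acute
(29,27,21): 21²+27² = 1170 > 841 = 29² → acute
(194,346,122): 122+194 ≤ 346, not a triangle
(103,106,54): 54²+103² = 13525 > 11236 = 106² → acute
3 of the 6 are acute.

3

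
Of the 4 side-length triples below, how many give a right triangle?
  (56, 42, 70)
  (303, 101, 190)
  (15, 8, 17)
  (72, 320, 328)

(56,42,70): 42²+56² = 4900 = 70² → right
(303,101,190): 101+190 ≤ 303, not a triangle
(15,8,17): 8²+15² = 289 = 17² → right
(72,320,328): 72²+320² = 107584 = 328² → right
3 of the 4 are right.

3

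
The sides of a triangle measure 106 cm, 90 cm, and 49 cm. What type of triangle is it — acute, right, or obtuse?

Compare the square of the longest side to the sum of squares of the other two: 49² + 90² = 10501 < 11236 = 106².

obtuse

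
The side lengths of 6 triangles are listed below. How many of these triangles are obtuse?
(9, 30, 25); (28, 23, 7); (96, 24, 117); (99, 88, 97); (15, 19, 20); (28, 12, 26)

(9,30,25): 9²+25² = 706 < 900 = 30² → obtuse
(28,23,7): 7²+23² = 578 < 784 = 28² → obtuse
(96,24,117): 24²+96² = 9792 < 13689 = 117² → obtuse
(99,88,97): 88²+97² = 17153 > 9801 = 99² → acute
(15,19,20): 15²+19² = 586 > 400 = 20² → acute
(28,12,26): 12²+26² = 820 > 784 = 28² → acute
3 of the 6 are obtuse.

3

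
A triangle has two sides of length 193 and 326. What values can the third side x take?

By the triangle inequality, x must be less than 193 + 326 = 519 and greater than |193 − 326| = 133.

133 < x < 519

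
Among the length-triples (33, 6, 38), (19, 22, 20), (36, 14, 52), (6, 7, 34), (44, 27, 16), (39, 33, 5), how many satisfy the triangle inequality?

(6,33,38): 6+33 > 38 → valid
(19,20,22): 19+20 > 22 → valid
(14,36,52): 14+36 ≤ 52 → not valid
(6,7,34): 6+7 ≤ 34 → not valid
(16,27,44): 16+27 ≤ 44 → not valid
(5,33,39): 5+33 ≤ 39 → not valid
2 of the 6 triples form a triangle.

2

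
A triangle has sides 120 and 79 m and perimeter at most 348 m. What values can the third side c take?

Triangle inequality alone gives 41 < c < 199.
The perimeter condition gives c ≤ 348 − 120 − 79 = 149.
Intersecting the two: 41 < c ≤ 149.

41 < c ≤ 149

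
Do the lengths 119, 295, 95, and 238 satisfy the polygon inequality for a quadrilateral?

A quadrilateral exists iff every side is shorter than the sum of the others — equivalently, the longest side is less than the sum of the rest.
Longest side 295 < 452 (sum of the remaining 3), so yes.

Yes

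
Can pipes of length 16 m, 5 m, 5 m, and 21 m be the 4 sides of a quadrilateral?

Yes

A quadrilateral exists iff every side is shorter than the sum of the others — equivalently, the longest side is less than the sum of the rest.
Longest side 21 < 26 (sum of the remaining 3), so yes.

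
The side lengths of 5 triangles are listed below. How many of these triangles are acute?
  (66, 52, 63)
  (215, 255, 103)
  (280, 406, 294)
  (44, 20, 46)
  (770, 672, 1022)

2

(66,52,63): 52²+63² = 6673 > 4356 = 66² → acute
(215,255,103): 103²+215² = 56834 < 65025 = 255² → obtuse
(280,406,294): 280²+294² = 164836 = 406² → right
(44,20,46): 20²+44² = 2336 > 2116 = 46² → acute
(770,672,1022): 672²+770² = 1044484 = 1022² → right
2 of the 5 are acute.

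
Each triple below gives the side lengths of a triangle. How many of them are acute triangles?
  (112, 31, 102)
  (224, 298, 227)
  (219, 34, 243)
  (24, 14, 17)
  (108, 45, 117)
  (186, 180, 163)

(112,31,102): 31²+102² = 11365 < 12544 = 112² → obtuse
(224,298,227): 224²+227² = 101705 > 88804 = 298² → acute
(219,34,243): 34²+219² = 49117 < 59049 = 243² → obtuse
(24,14,17): 14²+17² = 485 < 576 = 24² → obtuse
(108,45,117): 45²+108² = 13689 = 117² → right
(186,180,163): 163²+180² = 58969 > 34596 = 186² → acute
2 of the 6 are acute.

2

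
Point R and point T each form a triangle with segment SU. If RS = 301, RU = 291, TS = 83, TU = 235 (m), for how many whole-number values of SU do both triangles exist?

165

From triangle RSU: 10 < SU < 592.
From triangle TSU: 152 < SU < 318.
Intersection: 152 < SU < 318, so integers 153 through 317: 165 values.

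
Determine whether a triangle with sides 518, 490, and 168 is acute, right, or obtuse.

Compare the square of the longest side to the sum of squares of the other two: 168² + 490² = 268324 = 518².

right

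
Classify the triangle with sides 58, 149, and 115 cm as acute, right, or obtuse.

obtuse

Compare the square of the longest side to the sum of squares of the other two: 58² + 115² = 16589 < 22201 = 149².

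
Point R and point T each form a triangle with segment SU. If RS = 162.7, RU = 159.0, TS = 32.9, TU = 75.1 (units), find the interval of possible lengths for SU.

42.2 < SU < 108.0

From triangle RSU: |162.7 − 159.0| < SU < 162.7 + 159.0, i.e. 3.7 < SU < 321.7.
From triangle TSU: 42.2 < SU < 108.0.
Both must hold, so SU lies in the intersection.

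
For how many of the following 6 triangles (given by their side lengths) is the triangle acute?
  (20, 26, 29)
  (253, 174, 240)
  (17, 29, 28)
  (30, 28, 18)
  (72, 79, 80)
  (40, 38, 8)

5

(20,26,29): 20²+26² = 1076 > 841 = 29² → acute
(253,174,240): 174²+240² = 87876 > 64009 = 253² → acute
(17,29,28): 17²+28² = 1073 > 841 = 29² → acute
(30,28,18): 18²+28² = 1108 > 900 = 30² → acute
(72,79,80): 72²+79² = 11425 > 6400 = 80² → acute
(40,38,8): 8²+38² = 1508 < 1600 = 40² → obtuse
5 of the 6 are acute.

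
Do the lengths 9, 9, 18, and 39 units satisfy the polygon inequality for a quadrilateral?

For a quadrilateral, each side must be shorter than the sum of the others.
Here the longest side is 39, but the remaining 3 sides sum to only 36.

No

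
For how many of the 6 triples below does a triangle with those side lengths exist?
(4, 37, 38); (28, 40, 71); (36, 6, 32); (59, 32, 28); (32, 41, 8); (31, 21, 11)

4

(4,37,38): 4+37 > 38 → valid
(28,40,71): 28+40 ≤ 71 → not valid
(6,32,36): 6+32 > 36 → valid
(28,32,59): 28+32 > 59 → valid
(8,32,41): 8+32 ≤ 41 → not valid
(11,21,31): 11+21 > 31 → valid
4 of the 6 triples form a triangle.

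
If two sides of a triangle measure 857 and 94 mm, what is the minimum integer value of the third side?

764

The third side must be strictly greater than |857 − 94| = 763.
The smallest integer above 763 is 764.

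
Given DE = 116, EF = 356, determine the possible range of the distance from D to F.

240 ≤ DF ≤ 472

By the triangle inequality, |116 − 356| ≤ DF ≤ 116 + 356.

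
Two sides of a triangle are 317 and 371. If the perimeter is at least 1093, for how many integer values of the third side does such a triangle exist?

283

Triangle inequality: 54 < x < 688. Perimeter ≥ 1093 gives x ≥ 1093 − 317 − 371 = 405.
So 405 ≤ x < 688; integers 405 through 687: 283 values.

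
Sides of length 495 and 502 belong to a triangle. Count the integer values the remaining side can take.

The third side lies in the open interval (7, 997).
Integers from 8 to 996 inclusive: 996 − 8 + 1 = 989.

989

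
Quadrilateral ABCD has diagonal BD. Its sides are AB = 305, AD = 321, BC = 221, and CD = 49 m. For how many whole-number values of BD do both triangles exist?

From triangle ABD: 16 < BD < 626.
From triangle CBD: 172 < BD < 270.
Intersection: 172 < BD < 270, so integers 173 through 269: 97 values.

97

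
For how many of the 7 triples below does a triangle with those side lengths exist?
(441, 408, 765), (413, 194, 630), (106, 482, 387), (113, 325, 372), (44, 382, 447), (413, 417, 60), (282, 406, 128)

(408,441,765): 408+441 > 765 → valid
(194,413,630): 194+413 ≤ 630 → not valid
(106,387,482): 106+387 > 482 → valid
(113,325,372): 113+325 > 372 → valid
(44,382,447): 44+382 ≤ 447 → not valid
(60,413,417): 60+413 > 417 → valid
(128,282,406): 128+282 > 406 → valid
5 of the 7 triples form a triangle.

5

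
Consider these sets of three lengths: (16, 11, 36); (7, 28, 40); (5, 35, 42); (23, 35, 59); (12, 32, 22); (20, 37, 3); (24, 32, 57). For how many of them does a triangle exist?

1

(11,16,36): 11+16 ≤ 36 → not valid
(7,28,40): 7+28 ≤ 40 → not valid
(5,35,42): 5+35 ≤ 42 → not valid
(23,35,59): 23+35 ≤ 59 → not valid
(12,22,32): 12+22 > 32 → valid
(3,20,37): 3+20 ≤ 37 → not valid
(24,32,57): 24+32 ≤ 57 → not valid
1 of the 7 triples forms a triangle.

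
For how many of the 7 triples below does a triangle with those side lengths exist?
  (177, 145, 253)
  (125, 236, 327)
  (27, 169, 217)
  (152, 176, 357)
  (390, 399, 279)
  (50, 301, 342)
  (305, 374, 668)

5

(145,177,253): 145+177 > 253 → valid
(125,236,327): 125+236 > 327 → valid
(27,169,217): 27+169 ≤ 217 → not valid
(152,176,357): 152+176 ≤ 357 → not valid
(279,390,399): 279+390 > 399 → valid
(50,301,342): 50+301 > 342 → valid
(305,374,668): 305+374 > 668 → valid
5 of the 7 triples form a triangle.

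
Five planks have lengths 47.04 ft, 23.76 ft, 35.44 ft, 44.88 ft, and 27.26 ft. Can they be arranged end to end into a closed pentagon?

A pentagon exists iff every side is shorter than the sum of the others — equivalently, the longest side is less than the sum of the rest.
Longest side 47.04 < 131.34 (sum of the remaining 4), so yes.

Yes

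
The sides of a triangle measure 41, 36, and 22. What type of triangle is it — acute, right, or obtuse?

Compare the square of the longest side to the sum of squares of the other two: 22² + 36² = 1780 > 1681 = 41².

acute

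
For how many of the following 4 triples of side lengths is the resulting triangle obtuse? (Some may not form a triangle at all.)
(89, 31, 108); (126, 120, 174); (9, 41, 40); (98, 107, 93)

(89,31,108): 31²+89² = 8882 < 11664 = 108² → obtuse
(126,120,174): 120²+126² = 30276 = 174² → right
(9,41,40): 9²+40² = 1681 = 41² → right
(98,107,93): 93²+98² = 18253 > 11449 = 107² → acute
1 of the 4 is obtuse.

1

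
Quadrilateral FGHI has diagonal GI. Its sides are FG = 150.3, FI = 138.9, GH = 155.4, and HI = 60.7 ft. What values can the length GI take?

From triangle FGI: |150.3 − 138.9| < GI < 150.3 + 138.9, i.e. 11.4 < GI < 289.2.
From triangle HGI: 94.7 < GI < 216.1.
Both must hold, so GI lies in the intersection.

94.7 < GI < 216.1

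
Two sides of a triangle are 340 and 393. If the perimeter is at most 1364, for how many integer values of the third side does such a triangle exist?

578

Triangle inequality: 53 < x < 733. Perimeter ≤ 1364 gives x ≤ 1364 − 340 − 393 = 631.
So 53 < x ≤ 631; integers 54 through 631: 578 values.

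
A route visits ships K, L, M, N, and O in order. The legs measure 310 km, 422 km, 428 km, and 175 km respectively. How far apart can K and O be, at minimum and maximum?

0 ≤ KO ≤ 1335 km

The maximum is all hops collinear in one direction: 310 + 422 + 428 + 175 = 1335.
The longest hop is 428; the others sum to 907. Since 428 ≤ 907, the path can fold back on itself completely, so the minimum distance is 0.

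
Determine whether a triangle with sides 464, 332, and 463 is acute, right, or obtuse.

Compare the square of the longest side to the sum of squares of the other two: 332² + 463² = 324593 > 215296 = 464².

acute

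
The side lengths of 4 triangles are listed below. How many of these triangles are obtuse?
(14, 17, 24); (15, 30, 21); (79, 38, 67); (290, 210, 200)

3

(14,17,24): 14²+17² = 485 < 576 = 24² → obtuse
(15,30,21): 15²+21² = 666 < 900 = 30² → obtuse
(79,38,67): 38²+67² = 5933 < 6241 = 79² → obtuse
(290,210,200): 200²+210² = 84100 = 290² → right
3 of the 4 are obtuse.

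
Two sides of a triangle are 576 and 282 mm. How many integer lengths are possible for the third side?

563

The third side lies in the open interval (294, 858).
Integers from 295 to 857 inclusive: 857 − 295 + 1 = 563.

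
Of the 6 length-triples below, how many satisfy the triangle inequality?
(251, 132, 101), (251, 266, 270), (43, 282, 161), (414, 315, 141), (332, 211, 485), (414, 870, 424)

3

(101,132,251): 101+132 ≤ 251 → not valid
(251,266,270): 251+266 > 270 → valid
(43,161,282): 43+161 ≤ 282 → not valid
(141,315,414): 141+315 > 414 → valid
(211,332,485): 211+332 > 485 → valid
(414,424,870): 414+424 ≤ 870 → not valid
3 of the 6 triples form a triangle.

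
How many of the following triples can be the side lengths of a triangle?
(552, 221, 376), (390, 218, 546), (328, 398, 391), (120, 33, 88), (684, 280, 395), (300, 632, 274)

(221,376,552): 221+376 > 552 → valid
(218,390,546): 218+390 > 546 → valid
(328,391,398): 328+391 > 398 → valid
(33,88,120): 33+88 > 120 → valid
(280,395,684): 280+395 ≤ 684 → not valid
(274,300,632): 274+300 ≤ 632 → not valid
4 of the 6 triples form a triangle.

4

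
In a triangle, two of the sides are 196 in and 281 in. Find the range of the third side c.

By the triangle inequality, c must be less than 196 + 281 = 477 and greater than |196 − 281| = 85.

85 < c < 477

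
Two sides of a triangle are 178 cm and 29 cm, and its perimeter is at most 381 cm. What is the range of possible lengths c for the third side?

Triangle inequality alone gives 149 < c < 207.
The perimeter condition gives c ≤ 381 − 178 − 29 = 174.
Intersecting the two: 149 < c ≤ 174.

149 < c ≤ 174 cm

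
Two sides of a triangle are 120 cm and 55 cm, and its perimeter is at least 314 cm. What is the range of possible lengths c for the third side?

Triangle inequality alone gives 65 < c < 175.
The perimeter condition gives c ≥ 314 − 120 − 55 = 139.
Intersecting the two: 139 ≤ c < 175.

139 ≤ c < 175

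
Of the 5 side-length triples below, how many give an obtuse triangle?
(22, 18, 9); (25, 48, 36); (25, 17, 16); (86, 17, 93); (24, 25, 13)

(22,18,9): 9²+18² = 405 < 484 = 22² → obtuse
(25,48,36): 25²+36² = 1921 < 2304 = 48² → obtuse
(25,17,16): 16²+17² = 545 < 625 = 25² → obtuse
(86,17,93): 17²+86² = 7685 < 8649 = 93² → obtuse
(24,25,13): 13²+24² = 745 > 625 = 25² → acute
4 of the 5 are obtuse.

4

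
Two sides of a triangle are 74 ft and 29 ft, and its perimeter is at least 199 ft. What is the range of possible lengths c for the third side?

Triangle inequality alone gives 45 < c < 103.
The perimeter condition gives c ≥ 199 − 74 − 29 = 96.
Intersecting the two: 96 ≤ c < 103.

96 ≤ c < 103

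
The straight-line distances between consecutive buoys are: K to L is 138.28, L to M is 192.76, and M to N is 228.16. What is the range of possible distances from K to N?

The maximum is all hops collinear in one direction: 138.28 + 192.76 + 228.16 = 559.20.
The longest hop is 228.16; the others sum to 331.04. Since 228.16 ≤ 331.04, the path can fold back on itself completely, so the minimum distance is 0.

0 ≤ KN ≤ 559.20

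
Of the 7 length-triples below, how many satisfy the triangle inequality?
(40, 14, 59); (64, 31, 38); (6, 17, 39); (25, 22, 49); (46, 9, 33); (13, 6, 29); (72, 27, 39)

(14,40,59): 14+40 ≤ 59 → not valid
(31,38,64): 31+38 > 64 → valid
(6,17,39): 6+17 ≤ 39 → not valid
(22,25,49): 22+25 ≤ 49 → not valid
(9,33,46): 9+33 ≤ 46 → not valid
(6,13,29): 6+13 ≤ 29 → not valid
(27,39,72): 27+39 ≤ 72 → not valid
1 of the 7 triples forms a triangle.

1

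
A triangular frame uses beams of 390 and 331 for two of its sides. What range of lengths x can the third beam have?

59 < x < 721

By the triangle inequality, x must be less than 390 + 331 = 721 and greater than |390 − 331| = 59.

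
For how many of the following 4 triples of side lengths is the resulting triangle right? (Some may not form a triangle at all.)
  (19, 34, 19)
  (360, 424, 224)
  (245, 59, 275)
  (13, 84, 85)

(19,34,19): 19²+19² = 722 < 1156 = 34² → obtuse
(360,424,224): 224²+360² = 179776 = 424² → right
(245,59,275): 59²+245² = 63506 < 75625 = 275² → obtuse
(13,84,85): 13²+84² = 7225 = 85² → right
2 of the 4 are right.

2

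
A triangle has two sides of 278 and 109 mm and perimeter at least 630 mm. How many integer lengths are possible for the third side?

Triangle inequality: 169 < x < 387. Perimeter ≥ 630 gives x ≥ 630 − 278 − 109 = 243.
So 243 ≤ x < 387; integers 243 through 386: 144 values.

144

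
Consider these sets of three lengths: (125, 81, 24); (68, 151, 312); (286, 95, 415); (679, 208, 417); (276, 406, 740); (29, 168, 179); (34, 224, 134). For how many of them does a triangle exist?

(24,81,125): 24+81 ≤ 125 → not valid
(68,151,312): 68+151 ≤ 312 → not valid
(95,286,415): 95+286 ≤ 415 → not valid
(208,417,679): 208+417 ≤ 679 → not valid
(276,406,740): 276+406 ≤ 740 → not valid
(29,168,179): 29+168 > 179 → valid
(34,134,224): 34+134 ≤ 224 → not valid
1 of the 7 triples forms a triangle.

1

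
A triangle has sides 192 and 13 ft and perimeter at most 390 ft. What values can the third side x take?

Triangle inequality alone gives 179 < x < 205.
The perimeter condition gives x ≤ 390 − 192 − 13 = 185.
Intersecting the two: 179 < x ≤ 185.

179 < x ≤ 185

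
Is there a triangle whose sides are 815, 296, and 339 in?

No

The longest side is 815, but the other two sum to only 635.
635 < 815, so the triangle inequality fails.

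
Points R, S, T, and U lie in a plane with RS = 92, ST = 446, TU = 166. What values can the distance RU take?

188 ≤ RU ≤ 704

The maximum is all hops collinear in one direction: 92 + 446 + 166 = 704.
The longest hop is 446; the others sum to 258. Folding the others back against it leaves at least 446 − 258 = 188.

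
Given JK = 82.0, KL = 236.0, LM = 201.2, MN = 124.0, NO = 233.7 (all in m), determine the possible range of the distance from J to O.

0 ≤ JO ≤ 876.9 m

The maximum is all hops collinear in one direction: 82.0 + 236.0 + 201.2 + 124.0 + 233.7 = 876.9.
The longest hop is 236.0; the others sum to 640.9. Since 236.0 ≤ 640.9, the path can fold back on itself completely, so the minimum distance is 0.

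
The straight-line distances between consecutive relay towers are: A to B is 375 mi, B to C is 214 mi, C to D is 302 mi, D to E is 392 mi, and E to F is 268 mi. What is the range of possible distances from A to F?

0 ≤ AF ≤ 1551 mi

The maximum is all hops collinear in one direction: 375 + 214 + 302 + 392 + 268 = 1551.
The longest hop is 392; the others sum to 1159. Since 392 ≤ 1159, the path can fold back on itself completely, so the minimum distance is 0.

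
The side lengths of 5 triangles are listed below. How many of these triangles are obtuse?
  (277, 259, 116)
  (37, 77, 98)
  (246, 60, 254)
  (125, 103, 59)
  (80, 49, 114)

4

(277,259,116): 116²+259² = 80537 > 76729 = 277² → acute
(37,77,98): 37²+77² = 7298 < 9604 = 98² → obtuse
(246,60,254): 60²+246² = 64116 < 64516 = 254² → obtuse
(125,103,59): 59²+103² = 14090 < 15625 = 125² → obtuse
(80,49,114): 49²+80² = 8801 < 12996 = 114² → obtuse
4 of the 5 are obtuse.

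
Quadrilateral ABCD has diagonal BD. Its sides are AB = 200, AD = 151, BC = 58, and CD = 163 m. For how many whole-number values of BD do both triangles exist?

From triangle ABD: 49 < BD < 351.
From triangle CBD: 105 < BD < 221.
Intersection: 105 < BD < 221, so integers 106 through 220: 115 values.

115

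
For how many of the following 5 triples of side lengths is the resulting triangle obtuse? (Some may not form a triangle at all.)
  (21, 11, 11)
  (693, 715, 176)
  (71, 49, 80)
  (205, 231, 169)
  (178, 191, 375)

1

(21,11,11): 11²+11² = 242 < 441 = 21² → obtuse
(693,715,176): 176²+693² = 511225 = 715² → right
(71,49,80): 49²+71² = 7442 > 6400 = 80² → acute
(205,231,169): 169²+205² = 70586 > 53361 = 231² → acute
(178,191,375): 178+191 ≤ 375, not a triangle
1 of the 5 is obtuse.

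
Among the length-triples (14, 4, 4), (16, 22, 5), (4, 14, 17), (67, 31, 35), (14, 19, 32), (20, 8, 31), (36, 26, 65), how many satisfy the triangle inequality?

(4,4,14): 4+4 ≤ 14 → not valid
(5,16,22): 5+16 ≤ 22 → not valid
(4,14,17): 4+14 > 17 → valid
(31,35,67): 31+35 ≤ 67 → not valid
(14,19,32): 14+19 > 32 → valid
(8,20,31): 8+20 ≤ 31 → not valid
(26,36,65): 26+36 ≤ 65 → not valid
2 of the 7 triples form a triangle.

2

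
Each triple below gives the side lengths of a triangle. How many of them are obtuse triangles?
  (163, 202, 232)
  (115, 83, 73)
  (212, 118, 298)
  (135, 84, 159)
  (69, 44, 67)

2

(163,202,232): 163²+202² = 67373 > 53824 = 232² → acute
(115,83,73): 73²+83² = 12218 < 13225 = 115² → obtuse
(212,118,298): 118²+212² = 58868 < 88804 = 298² → obtuse
(135,84,159): 84²+135² = 25281 = 159² → right
(69,44,67): 44²+67² = 6425 > 4761 = 69² → acute
2 of the 5 are obtuse.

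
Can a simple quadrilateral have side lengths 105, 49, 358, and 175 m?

For a quadrilateral, each side must be shorter than the sum of the others.
Here the longest side is 358, but the remaining 3 sides sum to only 329.

No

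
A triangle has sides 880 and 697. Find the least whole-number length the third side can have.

The third side must be strictly greater than |880 − 697| = 183.
The smallest integer above 183 is 184.

184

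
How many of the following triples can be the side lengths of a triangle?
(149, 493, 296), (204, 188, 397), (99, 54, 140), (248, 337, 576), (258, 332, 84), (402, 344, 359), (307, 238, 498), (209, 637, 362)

5

(149,296,493): 149+296 ≤ 493 → not valid
(188,204,397): 188+204 ≤ 397 → not valid
(54,99,140): 54+99 > 140 → valid
(248,337,576): 248+337 > 576 → valid
(84,258,332): 84+258 > 332 → valid
(344,359,402): 344+359 > 402 → valid
(238,307,498): 238+307 > 498 → valid
(209,362,637): 209+362 ≤ 637 → not valid
5 of the 8 triples form a triangle.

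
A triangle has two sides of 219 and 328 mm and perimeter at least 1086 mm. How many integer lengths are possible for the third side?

8

Triangle inequality: 109 < x < 547. Perimeter ≥ 1086 gives x ≥ 1086 − 219 − 328 = 539.
So 539 ≤ x < 547; integers 539 through 546: 8 values.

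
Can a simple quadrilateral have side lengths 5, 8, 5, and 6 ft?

A quadrilateral exists iff every side is shorter than the sum of the others — equivalently, the longest side is less than the sum of the rest.
Longest side 8 < 16 (sum of the remaining 3), so yes.

Yes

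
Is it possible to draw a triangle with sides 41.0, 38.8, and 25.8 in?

Yes

The longest side is 41.0, and the other two sum to 64.6.
Since 64.6 > 41.0, the triangle inequality holds.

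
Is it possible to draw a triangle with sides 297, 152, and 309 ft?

The longest side is 309, and the other two sum to 449.
Since 449 > 309, the triangle inequality holds.

Yes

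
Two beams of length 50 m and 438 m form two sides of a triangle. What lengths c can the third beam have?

By the triangle inequality, c must be less than 50 + 438 = 488 and greater than |50 − 438| = 388.

388 < c < 488 (m)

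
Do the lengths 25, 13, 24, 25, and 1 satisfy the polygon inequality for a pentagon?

Yes

A pentagon exists iff every side is shorter than the sum of the others — equivalently, the longest side is less than the sum of the rest.
Longest side 25 < 63 (sum of the remaining 4), so yes.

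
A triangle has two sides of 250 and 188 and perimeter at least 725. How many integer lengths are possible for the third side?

151

Triangle inequality: 62 < x < 438. Perimeter ≥ 725 gives x ≥ 725 − 250 − 188 = 287.
So 287 ≤ x < 438; integers 287 through 437: 151 values.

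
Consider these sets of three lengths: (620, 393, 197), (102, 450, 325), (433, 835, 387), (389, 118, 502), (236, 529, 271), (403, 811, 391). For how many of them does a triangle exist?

1

(197,393,620): 197+393 ≤ 620 → not valid
(102,325,450): 102+325 ≤ 450 → not valid
(387,433,835): 387+433 ≤ 835 → not valid
(118,389,502): 118+389 > 502 → valid
(236,271,529): 236+271 ≤ 529 → not valid
(391,403,811): 391+403 ≤ 811 → not valid
1 of the 6 triples forms a triangle.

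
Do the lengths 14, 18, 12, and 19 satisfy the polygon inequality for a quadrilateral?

A quadrilateral exists iff every side is shorter than the sum of the others — equivalently, the longest side is less than the sum of the rest.
Longest side 19 < 44 (sum of the remaining 3), so yes.

Yes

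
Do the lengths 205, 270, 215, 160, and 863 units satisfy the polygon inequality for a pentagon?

No

For a pentagon, each side must be shorter than the sum of the others.
Here the longest side is 863, but the remaining 4 sides sum to only 850.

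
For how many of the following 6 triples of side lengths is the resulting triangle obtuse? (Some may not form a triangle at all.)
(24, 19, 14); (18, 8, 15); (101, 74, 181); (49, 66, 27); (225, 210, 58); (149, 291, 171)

(24,19,14): 14²+19² = 557 < 576 = 24² → obtuse
(18,8,15): 8²+15² = 289 < 324 = 18² → obtuse
(101,74,181): 74+101 ≤ 181, not a triangle
(49,66,27): 27²+49² = 3130 < 4356 = 66² → obtuse
(225,210,58): 58²+210² = 47464 < 50625 = 225² → obtuse
(149,291,171): 149²+171² = 51442 < 84681 = 291² → obtuse
5 of the 6 are obtuse.

5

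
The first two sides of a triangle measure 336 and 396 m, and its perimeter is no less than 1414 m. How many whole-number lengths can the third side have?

50

Triangle inequality: 60 < x < 732. Perimeter ≥ 1414 gives x ≥ 1414 − 336 − 396 = 682.
So 682 ≤ x < 732; integers 682 through 731: 50 values.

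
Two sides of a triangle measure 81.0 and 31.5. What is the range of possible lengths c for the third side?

49.5 < c < 112.5

By the triangle inequality, c must be less than 81.0 + 31.5 = 112.5 and greater than |81.0 − 31.5| = 49.5.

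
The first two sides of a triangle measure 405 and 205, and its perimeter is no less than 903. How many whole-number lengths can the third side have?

317

Triangle inequality: 200 < x < 610. Perimeter ≥ 903 gives x ≥ 903 − 405 − 205 = 293.
So 293 ≤ x < 610; integers 293 through 609: 317 values.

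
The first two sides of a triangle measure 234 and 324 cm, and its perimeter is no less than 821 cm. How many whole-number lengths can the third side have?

Triangle inequality: 90 < x < 558. Perimeter ≥ 821 gives x ≥ 821 − 234 − 324 = 263.
So 263 ≤ x < 558; integers 263 through 557: 295 values.

295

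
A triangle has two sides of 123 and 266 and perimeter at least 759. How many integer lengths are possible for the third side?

Triangle inequality: 143 < x < 389. Perimeter ≥ 759 gives x ≥ 759 − 123 − 266 = 370.
So 370 ≤ x < 389; integers 370 through 388: 19 values.

19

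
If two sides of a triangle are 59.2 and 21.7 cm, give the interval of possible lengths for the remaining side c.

By the triangle inequality, c must be less than 59.2 + 21.7 = 80.9 and greater than |59.2 − 21.7| = 37.5.

37.5 < c < 80.9 (cm)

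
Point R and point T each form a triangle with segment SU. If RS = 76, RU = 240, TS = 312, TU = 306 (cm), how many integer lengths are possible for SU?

From triangle RSU: 164 < SU < 316.
From triangle TSU: 6 < SU < 618.
Intersection: 164 < SU < 316, so integers 165 through 315: 151 values.

151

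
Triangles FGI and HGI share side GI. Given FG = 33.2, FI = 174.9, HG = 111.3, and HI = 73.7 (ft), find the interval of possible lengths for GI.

141.7 < GI < 185.0

From triangle FGI: |33.2 − 174.9| < GI < 33.2 + 174.9, i.e. 141.7 < GI < 208.1.
From triangle HGI: 37.6 < GI < 185.0.
Both must hold, so GI lies in the intersection.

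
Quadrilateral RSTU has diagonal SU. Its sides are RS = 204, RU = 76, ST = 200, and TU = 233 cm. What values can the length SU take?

128 < SU < 280

From triangle RSU: |204 − 76| < SU < 204 + 76, i.e. 128 < SU < 280.
From triangle TSU: 33 < SU < 433.
Both must hold, so SU lies in the intersection.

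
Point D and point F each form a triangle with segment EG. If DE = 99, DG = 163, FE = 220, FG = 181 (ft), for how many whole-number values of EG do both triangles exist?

From triangle DEG: 64 < EG < 262.
From triangle FEG: 39 < EG < 401.
Intersection: 64 < EG < 262, so integers 65 through 261: 197 values.

197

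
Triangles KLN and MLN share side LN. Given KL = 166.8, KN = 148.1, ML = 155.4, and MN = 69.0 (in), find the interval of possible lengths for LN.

86.4 < LN < 224.4

From triangle KLN: |166.8 − 148.1| < LN < 166.8 + 148.1, i.e. 18.7 < LN < 314.9.
From triangle MLN: 86.4 < LN < 224.4.
Both must hold, so LN lies in the intersection.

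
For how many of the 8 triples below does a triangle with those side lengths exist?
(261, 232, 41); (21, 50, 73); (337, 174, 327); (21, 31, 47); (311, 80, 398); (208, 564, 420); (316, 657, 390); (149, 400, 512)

(41,232,261): 41+232 > 261 → valid
(21,50,73): 21+50 ≤ 73 → not valid
(174,327,337): 174+327 > 337 → valid
(21,31,47): 21+31 > 47 → valid
(80,311,398): 80+311 ≤ 398 → not valid
(208,420,564): 208+420 > 564 → valid
(316,390,657): 316+390 > 657 → valid
(149,400,512): 149+400 > 512 → valid
6 of the 8 triples form a triangle.

6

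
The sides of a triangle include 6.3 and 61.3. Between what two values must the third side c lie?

55.0 < c < 67.6

By the triangle inequality, c must be less than 6.3 + 61.3 = 67.6 and greater than |6.3 − 61.3| = 55.0.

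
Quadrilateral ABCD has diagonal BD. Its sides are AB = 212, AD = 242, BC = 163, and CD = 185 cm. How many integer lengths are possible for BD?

From triangle ABD: 30 < BD < 454.
From triangle CBD: 22 < BD < 348.
Intersection: 30 < BD < 348, so integers 31 through 347: 317 values.

317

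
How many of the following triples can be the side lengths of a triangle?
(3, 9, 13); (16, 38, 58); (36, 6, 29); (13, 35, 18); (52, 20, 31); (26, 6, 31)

1

(3,9,13): 3+9 ≤ 13 → not valid
(16,38,58): 16+38 ≤ 58 → not valid
(6,29,36): 6+29 ≤ 36 → not valid
(13,18,35): 13+18 ≤ 35 → not valid
(20,31,52): 20+31 ≤ 52 → not valid
(6,26,31): 6+26 > 31 → valid
1 of the 6 triples forms a triangle.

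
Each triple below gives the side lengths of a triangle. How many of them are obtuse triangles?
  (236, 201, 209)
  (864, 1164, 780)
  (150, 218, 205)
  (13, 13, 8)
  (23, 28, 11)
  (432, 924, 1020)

1

(236,201,209): 201²+209² = 84082 > 55696 = 236² → acute
(864,1164,780): 780²+864² = 1354896 = 1164² → right
(150,218,205): 150²+205² = 64525 > 47524 = 218² → acute
(13,13,8): 8²+13² = 233 > 169 = 13² → acute
(23,28,11): 11²+23² = 650 < 784 = 28² → obtuse
(432,924,1020): 432²+924² = 1040400 = 1020² → right
1 of the 6 is obtuse.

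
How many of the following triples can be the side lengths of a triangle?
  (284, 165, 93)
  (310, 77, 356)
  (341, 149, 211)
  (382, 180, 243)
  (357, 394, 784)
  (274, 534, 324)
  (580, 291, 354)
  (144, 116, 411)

(93,165,284): 93+165 ≤ 284 → not valid
(77,310,356): 77+310 > 356 → valid
(149,211,341): 149+211 > 341 → valid
(180,243,382): 180+243 > 382 → valid
(357,394,784): 357+394 ≤ 784 → not valid
(274,324,534): 274+324 > 534 → valid
(291,354,580): 291+354 > 580 → valid
(116,144,411): 116+144 ≤ 411 → not valid
5 of the 8 triples form a triangle.

5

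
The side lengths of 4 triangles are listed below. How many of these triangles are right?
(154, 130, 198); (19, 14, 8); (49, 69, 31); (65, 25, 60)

1

(154,130,198): 130²+154² = 40616 > 39204 = 198² → acute
(19,14,8): 8²+14² = 260 < 361 = 19² → obtuse
(49,69,31): 31²+49² = 3362 < 4761 = 69² → obtuse
(65,25,60): 25²+60² = 4225 = 65² → right
1 of the 4 is right.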